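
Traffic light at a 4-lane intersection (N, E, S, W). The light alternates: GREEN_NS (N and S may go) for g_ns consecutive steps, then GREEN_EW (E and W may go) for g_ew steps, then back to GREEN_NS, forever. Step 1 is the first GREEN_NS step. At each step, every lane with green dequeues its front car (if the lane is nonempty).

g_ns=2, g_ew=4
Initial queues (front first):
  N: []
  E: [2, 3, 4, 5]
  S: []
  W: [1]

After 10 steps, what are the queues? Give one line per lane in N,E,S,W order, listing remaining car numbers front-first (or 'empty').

Step 1 [NS]: N:empty,E:wait,S:empty,W:wait | queues: N=0 E=4 S=0 W=1
Step 2 [NS]: N:empty,E:wait,S:empty,W:wait | queues: N=0 E=4 S=0 W=1
Step 3 [EW]: N:wait,E:car2-GO,S:wait,W:car1-GO | queues: N=0 E=3 S=0 W=0
Step 4 [EW]: N:wait,E:car3-GO,S:wait,W:empty | queues: N=0 E=2 S=0 W=0
Step 5 [EW]: N:wait,E:car4-GO,S:wait,W:empty | queues: N=0 E=1 S=0 W=0
Step 6 [EW]: N:wait,E:car5-GO,S:wait,W:empty | queues: N=0 E=0 S=0 W=0

N: empty
E: empty
S: empty
W: empty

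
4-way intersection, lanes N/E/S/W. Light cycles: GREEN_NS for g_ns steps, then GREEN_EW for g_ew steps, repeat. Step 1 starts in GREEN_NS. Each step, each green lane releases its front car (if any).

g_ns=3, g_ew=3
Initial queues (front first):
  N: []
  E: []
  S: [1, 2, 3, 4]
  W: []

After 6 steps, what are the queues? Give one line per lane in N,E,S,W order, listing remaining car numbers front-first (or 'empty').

Step 1 [NS]: N:empty,E:wait,S:car1-GO,W:wait | queues: N=0 E=0 S=3 W=0
Step 2 [NS]: N:empty,E:wait,S:car2-GO,W:wait | queues: N=0 E=0 S=2 W=0
Step 3 [NS]: N:empty,E:wait,S:car3-GO,W:wait | queues: N=0 E=0 S=1 W=0
Step 4 [EW]: N:wait,E:empty,S:wait,W:empty | queues: N=0 E=0 S=1 W=0
Step 5 [EW]: N:wait,E:empty,S:wait,W:empty | queues: N=0 E=0 S=1 W=0
Step 6 [EW]: N:wait,E:empty,S:wait,W:empty | queues: N=0 E=0 S=1 W=0

N: empty
E: empty
S: 4
W: empty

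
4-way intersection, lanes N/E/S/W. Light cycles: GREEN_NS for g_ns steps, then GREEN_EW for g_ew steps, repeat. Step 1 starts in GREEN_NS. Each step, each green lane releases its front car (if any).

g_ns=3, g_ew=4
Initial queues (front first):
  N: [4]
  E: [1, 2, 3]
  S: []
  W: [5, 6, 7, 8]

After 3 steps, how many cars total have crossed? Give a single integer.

Answer: 1

Derivation:
Step 1 [NS]: N:car4-GO,E:wait,S:empty,W:wait | queues: N=0 E=3 S=0 W=4
Step 2 [NS]: N:empty,E:wait,S:empty,W:wait | queues: N=0 E=3 S=0 W=4
Step 3 [NS]: N:empty,E:wait,S:empty,W:wait | queues: N=0 E=3 S=0 W=4
Cars crossed by step 3: 1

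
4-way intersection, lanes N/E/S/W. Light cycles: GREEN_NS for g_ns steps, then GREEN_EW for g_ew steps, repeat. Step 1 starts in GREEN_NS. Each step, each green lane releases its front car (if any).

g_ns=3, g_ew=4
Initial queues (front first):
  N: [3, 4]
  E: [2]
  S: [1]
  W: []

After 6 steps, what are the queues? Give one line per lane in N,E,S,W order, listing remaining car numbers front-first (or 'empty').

Step 1 [NS]: N:car3-GO,E:wait,S:car1-GO,W:wait | queues: N=1 E=1 S=0 W=0
Step 2 [NS]: N:car4-GO,E:wait,S:empty,W:wait | queues: N=0 E=1 S=0 W=0
Step 3 [NS]: N:empty,E:wait,S:empty,W:wait | queues: N=0 E=1 S=0 W=0
Step 4 [EW]: N:wait,E:car2-GO,S:wait,W:empty | queues: N=0 E=0 S=0 W=0

N: empty
E: empty
S: empty
W: empty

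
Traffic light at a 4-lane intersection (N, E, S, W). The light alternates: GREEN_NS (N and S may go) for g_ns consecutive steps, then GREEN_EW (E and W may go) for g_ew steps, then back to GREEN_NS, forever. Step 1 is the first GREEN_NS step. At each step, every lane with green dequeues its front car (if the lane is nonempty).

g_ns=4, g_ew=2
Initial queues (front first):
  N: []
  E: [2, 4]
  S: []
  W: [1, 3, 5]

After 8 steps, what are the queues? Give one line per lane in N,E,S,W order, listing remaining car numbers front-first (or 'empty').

Step 1 [NS]: N:empty,E:wait,S:empty,W:wait | queues: N=0 E=2 S=0 W=3
Step 2 [NS]: N:empty,E:wait,S:empty,W:wait | queues: N=0 E=2 S=0 W=3
Step 3 [NS]: N:empty,E:wait,S:empty,W:wait | queues: N=0 E=2 S=0 W=3
Step 4 [NS]: N:empty,E:wait,S:empty,W:wait | queues: N=0 E=2 S=0 W=3
Step 5 [EW]: N:wait,E:car2-GO,S:wait,W:car1-GO | queues: N=0 E=1 S=0 W=2
Step 6 [EW]: N:wait,E:car4-GO,S:wait,W:car3-GO | queues: N=0 E=0 S=0 W=1
Step 7 [NS]: N:empty,E:wait,S:empty,W:wait | queues: N=0 E=0 S=0 W=1
Step 8 [NS]: N:empty,E:wait,S:empty,W:wait | queues: N=0 E=0 S=0 W=1

N: empty
E: empty
S: empty
W: 5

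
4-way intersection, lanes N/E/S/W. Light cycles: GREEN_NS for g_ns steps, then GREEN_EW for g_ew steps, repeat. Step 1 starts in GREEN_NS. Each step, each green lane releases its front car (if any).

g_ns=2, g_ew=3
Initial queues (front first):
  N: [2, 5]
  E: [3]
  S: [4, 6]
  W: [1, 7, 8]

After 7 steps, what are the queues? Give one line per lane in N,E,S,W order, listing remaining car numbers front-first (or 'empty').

Step 1 [NS]: N:car2-GO,E:wait,S:car4-GO,W:wait | queues: N=1 E=1 S=1 W=3
Step 2 [NS]: N:car5-GO,E:wait,S:car6-GO,W:wait | queues: N=0 E=1 S=0 W=3
Step 3 [EW]: N:wait,E:car3-GO,S:wait,W:car1-GO | queues: N=0 E=0 S=0 W=2
Step 4 [EW]: N:wait,E:empty,S:wait,W:car7-GO | queues: N=0 E=0 S=0 W=1
Step 5 [EW]: N:wait,E:empty,S:wait,W:car8-GO | queues: N=0 E=0 S=0 W=0

N: empty
E: empty
S: empty
W: empty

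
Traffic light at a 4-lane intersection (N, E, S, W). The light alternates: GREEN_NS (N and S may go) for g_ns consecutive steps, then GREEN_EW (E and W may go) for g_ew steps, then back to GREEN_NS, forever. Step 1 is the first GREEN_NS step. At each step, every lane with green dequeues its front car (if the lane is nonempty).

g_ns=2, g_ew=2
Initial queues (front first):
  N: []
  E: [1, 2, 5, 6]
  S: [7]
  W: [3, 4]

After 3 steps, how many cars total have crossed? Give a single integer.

Answer: 3

Derivation:
Step 1 [NS]: N:empty,E:wait,S:car7-GO,W:wait | queues: N=0 E=4 S=0 W=2
Step 2 [NS]: N:empty,E:wait,S:empty,W:wait | queues: N=0 E=4 S=0 W=2
Step 3 [EW]: N:wait,E:car1-GO,S:wait,W:car3-GO | queues: N=0 E=3 S=0 W=1
Cars crossed by step 3: 3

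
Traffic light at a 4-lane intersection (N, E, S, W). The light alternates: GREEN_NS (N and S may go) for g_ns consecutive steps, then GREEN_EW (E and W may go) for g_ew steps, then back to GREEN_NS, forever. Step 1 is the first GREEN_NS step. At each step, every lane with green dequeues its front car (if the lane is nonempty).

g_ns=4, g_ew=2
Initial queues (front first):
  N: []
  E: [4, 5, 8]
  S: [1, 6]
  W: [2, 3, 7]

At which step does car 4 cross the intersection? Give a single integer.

Step 1 [NS]: N:empty,E:wait,S:car1-GO,W:wait | queues: N=0 E=3 S=1 W=3
Step 2 [NS]: N:empty,E:wait,S:car6-GO,W:wait | queues: N=0 E=3 S=0 W=3
Step 3 [NS]: N:empty,E:wait,S:empty,W:wait | queues: N=0 E=3 S=0 W=3
Step 4 [NS]: N:empty,E:wait,S:empty,W:wait | queues: N=0 E=3 S=0 W=3
Step 5 [EW]: N:wait,E:car4-GO,S:wait,W:car2-GO | queues: N=0 E=2 S=0 W=2
Step 6 [EW]: N:wait,E:car5-GO,S:wait,W:car3-GO | queues: N=0 E=1 S=0 W=1
Step 7 [NS]: N:empty,E:wait,S:empty,W:wait | queues: N=0 E=1 S=0 W=1
Step 8 [NS]: N:empty,E:wait,S:empty,W:wait | queues: N=0 E=1 S=0 W=1
Step 9 [NS]: N:empty,E:wait,S:empty,W:wait | queues: N=0 E=1 S=0 W=1
Step 10 [NS]: N:empty,E:wait,S:empty,W:wait | queues: N=0 E=1 S=0 W=1
Step 11 [EW]: N:wait,E:car8-GO,S:wait,W:car7-GO | queues: N=0 E=0 S=0 W=0
Car 4 crosses at step 5

5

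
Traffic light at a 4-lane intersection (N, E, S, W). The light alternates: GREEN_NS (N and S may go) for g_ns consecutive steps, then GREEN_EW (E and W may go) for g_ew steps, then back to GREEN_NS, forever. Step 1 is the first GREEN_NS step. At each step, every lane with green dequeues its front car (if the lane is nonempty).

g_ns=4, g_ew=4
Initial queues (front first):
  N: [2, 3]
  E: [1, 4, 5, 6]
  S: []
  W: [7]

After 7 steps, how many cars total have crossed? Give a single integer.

Answer: 6

Derivation:
Step 1 [NS]: N:car2-GO,E:wait,S:empty,W:wait | queues: N=1 E=4 S=0 W=1
Step 2 [NS]: N:car3-GO,E:wait,S:empty,W:wait | queues: N=0 E=4 S=0 W=1
Step 3 [NS]: N:empty,E:wait,S:empty,W:wait | queues: N=0 E=4 S=0 W=1
Step 4 [NS]: N:empty,E:wait,S:empty,W:wait | queues: N=0 E=4 S=0 W=1
Step 5 [EW]: N:wait,E:car1-GO,S:wait,W:car7-GO | queues: N=0 E=3 S=0 W=0
Step 6 [EW]: N:wait,E:car4-GO,S:wait,W:empty | queues: N=0 E=2 S=0 W=0
Step 7 [EW]: N:wait,E:car5-GO,S:wait,W:empty | queues: N=0 E=1 S=0 W=0
Cars crossed by step 7: 6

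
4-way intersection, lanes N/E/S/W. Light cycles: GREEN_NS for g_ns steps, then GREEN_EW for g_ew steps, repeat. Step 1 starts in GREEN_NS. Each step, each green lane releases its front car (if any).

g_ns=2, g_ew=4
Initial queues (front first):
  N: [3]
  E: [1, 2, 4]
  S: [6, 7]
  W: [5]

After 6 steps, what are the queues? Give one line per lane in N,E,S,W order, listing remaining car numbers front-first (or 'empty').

Step 1 [NS]: N:car3-GO,E:wait,S:car6-GO,W:wait | queues: N=0 E=3 S=1 W=1
Step 2 [NS]: N:empty,E:wait,S:car7-GO,W:wait | queues: N=0 E=3 S=0 W=1
Step 3 [EW]: N:wait,E:car1-GO,S:wait,W:car5-GO | queues: N=0 E=2 S=0 W=0
Step 4 [EW]: N:wait,E:car2-GO,S:wait,W:empty | queues: N=0 E=1 S=0 W=0
Step 5 [EW]: N:wait,E:car4-GO,S:wait,W:empty | queues: N=0 E=0 S=0 W=0

N: empty
E: empty
S: empty
W: empty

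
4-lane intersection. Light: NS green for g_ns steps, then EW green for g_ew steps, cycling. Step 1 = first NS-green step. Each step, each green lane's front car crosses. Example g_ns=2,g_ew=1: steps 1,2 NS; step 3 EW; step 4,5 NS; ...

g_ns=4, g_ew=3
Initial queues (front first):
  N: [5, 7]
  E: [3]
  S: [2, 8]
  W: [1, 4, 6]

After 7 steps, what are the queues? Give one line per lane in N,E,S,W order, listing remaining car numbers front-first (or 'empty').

Step 1 [NS]: N:car5-GO,E:wait,S:car2-GO,W:wait | queues: N=1 E=1 S=1 W=3
Step 2 [NS]: N:car7-GO,E:wait,S:car8-GO,W:wait | queues: N=0 E=1 S=0 W=3
Step 3 [NS]: N:empty,E:wait,S:empty,W:wait | queues: N=0 E=1 S=0 W=3
Step 4 [NS]: N:empty,E:wait,S:empty,W:wait | queues: N=0 E=1 S=0 W=3
Step 5 [EW]: N:wait,E:car3-GO,S:wait,W:car1-GO | queues: N=0 E=0 S=0 W=2
Step 6 [EW]: N:wait,E:empty,S:wait,W:car4-GO | queues: N=0 E=0 S=0 W=1
Step 7 [EW]: N:wait,E:empty,S:wait,W:car6-GO | queues: N=0 E=0 S=0 W=0

N: empty
E: empty
S: empty
W: empty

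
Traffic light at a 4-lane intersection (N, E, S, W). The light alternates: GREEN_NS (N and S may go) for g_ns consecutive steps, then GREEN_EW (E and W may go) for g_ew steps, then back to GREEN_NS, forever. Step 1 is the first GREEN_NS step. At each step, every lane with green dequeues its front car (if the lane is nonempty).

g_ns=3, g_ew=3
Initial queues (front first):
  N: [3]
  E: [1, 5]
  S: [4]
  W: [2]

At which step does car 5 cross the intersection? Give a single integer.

Step 1 [NS]: N:car3-GO,E:wait,S:car4-GO,W:wait | queues: N=0 E=2 S=0 W=1
Step 2 [NS]: N:empty,E:wait,S:empty,W:wait | queues: N=0 E=2 S=0 W=1
Step 3 [NS]: N:empty,E:wait,S:empty,W:wait | queues: N=0 E=2 S=0 W=1
Step 4 [EW]: N:wait,E:car1-GO,S:wait,W:car2-GO | queues: N=0 E=1 S=0 W=0
Step 5 [EW]: N:wait,E:car5-GO,S:wait,W:empty | queues: N=0 E=0 S=0 W=0
Car 5 crosses at step 5

5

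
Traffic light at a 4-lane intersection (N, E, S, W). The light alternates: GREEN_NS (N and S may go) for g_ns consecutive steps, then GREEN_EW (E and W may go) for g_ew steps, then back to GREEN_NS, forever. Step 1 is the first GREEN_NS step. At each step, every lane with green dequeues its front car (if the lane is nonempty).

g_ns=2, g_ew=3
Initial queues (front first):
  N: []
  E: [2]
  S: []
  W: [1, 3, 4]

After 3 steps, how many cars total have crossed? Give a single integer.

Answer: 2

Derivation:
Step 1 [NS]: N:empty,E:wait,S:empty,W:wait | queues: N=0 E=1 S=0 W=3
Step 2 [NS]: N:empty,E:wait,S:empty,W:wait | queues: N=0 E=1 S=0 W=3
Step 3 [EW]: N:wait,E:car2-GO,S:wait,W:car1-GO | queues: N=0 E=0 S=0 W=2
Cars crossed by step 3: 2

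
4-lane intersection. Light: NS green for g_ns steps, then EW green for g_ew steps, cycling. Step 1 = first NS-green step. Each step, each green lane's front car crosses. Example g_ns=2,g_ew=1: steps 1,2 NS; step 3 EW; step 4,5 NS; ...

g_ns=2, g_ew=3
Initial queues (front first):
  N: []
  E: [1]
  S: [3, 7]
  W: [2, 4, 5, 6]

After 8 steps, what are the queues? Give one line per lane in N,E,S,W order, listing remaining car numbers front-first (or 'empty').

Step 1 [NS]: N:empty,E:wait,S:car3-GO,W:wait | queues: N=0 E=1 S=1 W=4
Step 2 [NS]: N:empty,E:wait,S:car7-GO,W:wait | queues: N=0 E=1 S=0 W=4
Step 3 [EW]: N:wait,E:car1-GO,S:wait,W:car2-GO | queues: N=0 E=0 S=0 W=3
Step 4 [EW]: N:wait,E:empty,S:wait,W:car4-GO | queues: N=0 E=0 S=0 W=2
Step 5 [EW]: N:wait,E:empty,S:wait,W:car5-GO | queues: N=0 E=0 S=0 W=1
Step 6 [NS]: N:empty,E:wait,S:empty,W:wait | queues: N=0 E=0 S=0 W=1
Step 7 [NS]: N:empty,E:wait,S:empty,W:wait | queues: N=0 E=0 S=0 W=1
Step 8 [EW]: N:wait,E:empty,S:wait,W:car6-GO | queues: N=0 E=0 S=0 W=0

N: empty
E: empty
S: empty
W: empty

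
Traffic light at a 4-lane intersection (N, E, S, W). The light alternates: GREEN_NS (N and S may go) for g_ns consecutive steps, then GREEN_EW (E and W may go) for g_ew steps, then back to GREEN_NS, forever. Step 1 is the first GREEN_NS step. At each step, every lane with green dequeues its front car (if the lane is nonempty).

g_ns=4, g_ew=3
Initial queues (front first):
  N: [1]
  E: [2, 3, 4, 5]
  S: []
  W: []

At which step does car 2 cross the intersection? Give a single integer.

Step 1 [NS]: N:car1-GO,E:wait,S:empty,W:wait | queues: N=0 E=4 S=0 W=0
Step 2 [NS]: N:empty,E:wait,S:empty,W:wait | queues: N=0 E=4 S=0 W=0
Step 3 [NS]: N:empty,E:wait,S:empty,W:wait | queues: N=0 E=4 S=0 W=0
Step 4 [NS]: N:empty,E:wait,S:empty,W:wait | queues: N=0 E=4 S=0 W=0
Step 5 [EW]: N:wait,E:car2-GO,S:wait,W:empty | queues: N=0 E=3 S=0 W=0
Step 6 [EW]: N:wait,E:car3-GO,S:wait,W:empty | queues: N=0 E=2 S=0 W=0
Step 7 [EW]: N:wait,E:car4-GO,S:wait,W:empty | queues: N=0 E=1 S=0 W=0
Step 8 [NS]: N:empty,E:wait,S:empty,W:wait | queues: N=0 E=1 S=0 W=0
Step 9 [NS]: N:empty,E:wait,S:empty,W:wait | queues: N=0 E=1 S=0 W=0
Step 10 [NS]: N:empty,E:wait,S:empty,W:wait | queues: N=0 E=1 S=0 W=0
Step 11 [NS]: N:empty,E:wait,S:empty,W:wait | queues: N=0 E=1 S=0 W=0
Step 12 [EW]: N:wait,E:car5-GO,S:wait,W:empty | queues: N=0 E=0 S=0 W=0
Car 2 crosses at step 5

5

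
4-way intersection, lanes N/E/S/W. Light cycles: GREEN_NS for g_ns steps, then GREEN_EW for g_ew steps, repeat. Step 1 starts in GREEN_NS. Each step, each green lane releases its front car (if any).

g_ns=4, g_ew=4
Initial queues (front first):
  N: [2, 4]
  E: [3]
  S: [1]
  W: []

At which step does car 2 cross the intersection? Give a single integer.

Step 1 [NS]: N:car2-GO,E:wait,S:car1-GO,W:wait | queues: N=1 E=1 S=0 W=0
Step 2 [NS]: N:car4-GO,E:wait,S:empty,W:wait | queues: N=0 E=1 S=0 W=0
Step 3 [NS]: N:empty,E:wait,S:empty,W:wait | queues: N=0 E=1 S=0 W=0
Step 4 [NS]: N:empty,E:wait,S:empty,W:wait | queues: N=0 E=1 S=0 W=0
Step 5 [EW]: N:wait,E:car3-GO,S:wait,W:empty | queues: N=0 E=0 S=0 W=0
Car 2 crosses at step 1

1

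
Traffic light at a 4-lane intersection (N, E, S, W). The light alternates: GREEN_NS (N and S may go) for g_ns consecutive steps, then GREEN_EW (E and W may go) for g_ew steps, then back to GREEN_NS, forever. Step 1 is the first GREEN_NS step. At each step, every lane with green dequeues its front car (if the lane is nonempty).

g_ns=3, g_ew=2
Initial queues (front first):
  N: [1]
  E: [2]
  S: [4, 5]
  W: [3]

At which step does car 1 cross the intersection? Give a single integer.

Step 1 [NS]: N:car1-GO,E:wait,S:car4-GO,W:wait | queues: N=0 E=1 S=1 W=1
Step 2 [NS]: N:empty,E:wait,S:car5-GO,W:wait | queues: N=0 E=1 S=0 W=1
Step 3 [NS]: N:empty,E:wait,S:empty,W:wait | queues: N=0 E=1 S=0 W=1
Step 4 [EW]: N:wait,E:car2-GO,S:wait,W:car3-GO | queues: N=0 E=0 S=0 W=0
Car 1 crosses at step 1

1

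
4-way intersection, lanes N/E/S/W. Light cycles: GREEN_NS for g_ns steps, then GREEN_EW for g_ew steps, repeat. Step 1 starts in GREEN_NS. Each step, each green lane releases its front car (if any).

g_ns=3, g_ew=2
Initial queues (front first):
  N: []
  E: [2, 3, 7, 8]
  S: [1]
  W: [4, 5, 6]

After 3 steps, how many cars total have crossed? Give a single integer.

Step 1 [NS]: N:empty,E:wait,S:car1-GO,W:wait | queues: N=0 E=4 S=0 W=3
Step 2 [NS]: N:empty,E:wait,S:empty,W:wait | queues: N=0 E=4 S=0 W=3
Step 3 [NS]: N:empty,E:wait,S:empty,W:wait | queues: N=0 E=4 S=0 W=3
Cars crossed by step 3: 1

Answer: 1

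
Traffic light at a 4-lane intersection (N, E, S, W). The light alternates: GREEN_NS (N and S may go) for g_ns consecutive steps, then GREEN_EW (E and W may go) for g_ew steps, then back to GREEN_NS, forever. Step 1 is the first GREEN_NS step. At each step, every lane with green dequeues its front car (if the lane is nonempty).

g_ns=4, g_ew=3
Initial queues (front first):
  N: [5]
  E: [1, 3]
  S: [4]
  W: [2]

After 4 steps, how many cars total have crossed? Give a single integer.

Answer: 2

Derivation:
Step 1 [NS]: N:car5-GO,E:wait,S:car4-GO,W:wait | queues: N=0 E=2 S=0 W=1
Step 2 [NS]: N:empty,E:wait,S:empty,W:wait | queues: N=0 E=2 S=0 W=1
Step 3 [NS]: N:empty,E:wait,S:empty,W:wait | queues: N=0 E=2 S=0 W=1
Step 4 [NS]: N:empty,E:wait,S:empty,W:wait | queues: N=0 E=2 S=0 W=1
Cars crossed by step 4: 2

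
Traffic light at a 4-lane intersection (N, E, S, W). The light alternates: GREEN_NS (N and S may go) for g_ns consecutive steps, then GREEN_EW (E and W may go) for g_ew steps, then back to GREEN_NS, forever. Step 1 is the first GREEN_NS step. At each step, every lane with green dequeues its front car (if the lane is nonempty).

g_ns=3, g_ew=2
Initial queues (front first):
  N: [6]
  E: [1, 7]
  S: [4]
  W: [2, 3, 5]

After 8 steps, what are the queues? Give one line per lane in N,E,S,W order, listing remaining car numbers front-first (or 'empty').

Step 1 [NS]: N:car6-GO,E:wait,S:car4-GO,W:wait | queues: N=0 E=2 S=0 W=3
Step 2 [NS]: N:empty,E:wait,S:empty,W:wait | queues: N=0 E=2 S=0 W=3
Step 3 [NS]: N:empty,E:wait,S:empty,W:wait | queues: N=0 E=2 S=0 W=3
Step 4 [EW]: N:wait,E:car1-GO,S:wait,W:car2-GO | queues: N=0 E=1 S=0 W=2
Step 5 [EW]: N:wait,E:car7-GO,S:wait,W:car3-GO | queues: N=0 E=0 S=0 W=1
Step 6 [NS]: N:empty,E:wait,S:empty,W:wait | queues: N=0 E=0 S=0 W=1
Step 7 [NS]: N:empty,E:wait,S:empty,W:wait | queues: N=0 E=0 S=0 W=1
Step 8 [NS]: N:empty,E:wait,S:empty,W:wait | queues: N=0 E=0 S=0 W=1

N: empty
E: empty
S: empty
W: 5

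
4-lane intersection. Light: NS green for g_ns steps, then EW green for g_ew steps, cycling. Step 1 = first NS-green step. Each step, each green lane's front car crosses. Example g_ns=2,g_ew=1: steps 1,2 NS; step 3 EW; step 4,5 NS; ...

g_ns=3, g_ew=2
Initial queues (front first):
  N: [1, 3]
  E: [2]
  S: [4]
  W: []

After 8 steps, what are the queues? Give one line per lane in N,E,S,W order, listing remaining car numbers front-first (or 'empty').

Step 1 [NS]: N:car1-GO,E:wait,S:car4-GO,W:wait | queues: N=1 E=1 S=0 W=0
Step 2 [NS]: N:car3-GO,E:wait,S:empty,W:wait | queues: N=0 E=1 S=0 W=0
Step 3 [NS]: N:empty,E:wait,S:empty,W:wait | queues: N=0 E=1 S=0 W=0
Step 4 [EW]: N:wait,E:car2-GO,S:wait,W:empty | queues: N=0 E=0 S=0 W=0

N: empty
E: empty
S: empty
W: empty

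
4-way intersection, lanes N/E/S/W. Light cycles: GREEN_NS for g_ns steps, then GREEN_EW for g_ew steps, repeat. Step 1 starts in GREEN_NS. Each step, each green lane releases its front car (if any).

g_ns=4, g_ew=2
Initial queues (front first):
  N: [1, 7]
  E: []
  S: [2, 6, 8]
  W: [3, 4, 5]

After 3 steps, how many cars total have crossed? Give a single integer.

Step 1 [NS]: N:car1-GO,E:wait,S:car2-GO,W:wait | queues: N=1 E=0 S=2 W=3
Step 2 [NS]: N:car7-GO,E:wait,S:car6-GO,W:wait | queues: N=0 E=0 S=1 W=3
Step 3 [NS]: N:empty,E:wait,S:car8-GO,W:wait | queues: N=0 E=0 S=0 W=3
Cars crossed by step 3: 5

Answer: 5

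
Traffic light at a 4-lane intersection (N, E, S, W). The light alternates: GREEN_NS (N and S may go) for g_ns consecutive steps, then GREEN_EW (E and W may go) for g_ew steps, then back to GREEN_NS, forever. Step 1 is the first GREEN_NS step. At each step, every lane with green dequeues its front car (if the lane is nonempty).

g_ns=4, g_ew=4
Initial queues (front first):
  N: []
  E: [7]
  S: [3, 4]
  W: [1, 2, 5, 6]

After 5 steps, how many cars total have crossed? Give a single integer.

Step 1 [NS]: N:empty,E:wait,S:car3-GO,W:wait | queues: N=0 E=1 S=1 W=4
Step 2 [NS]: N:empty,E:wait,S:car4-GO,W:wait | queues: N=0 E=1 S=0 W=4
Step 3 [NS]: N:empty,E:wait,S:empty,W:wait | queues: N=0 E=1 S=0 W=4
Step 4 [NS]: N:empty,E:wait,S:empty,W:wait | queues: N=0 E=1 S=0 W=4
Step 5 [EW]: N:wait,E:car7-GO,S:wait,W:car1-GO | queues: N=0 E=0 S=0 W=3
Cars crossed by step 5: 4

Answer: 4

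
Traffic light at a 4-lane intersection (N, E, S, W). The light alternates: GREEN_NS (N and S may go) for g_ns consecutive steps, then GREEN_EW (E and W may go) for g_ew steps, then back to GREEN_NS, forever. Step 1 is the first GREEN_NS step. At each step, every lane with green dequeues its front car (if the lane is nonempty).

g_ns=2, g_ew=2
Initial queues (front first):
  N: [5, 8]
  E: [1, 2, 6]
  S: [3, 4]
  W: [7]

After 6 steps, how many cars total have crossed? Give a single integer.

Step 1 [NS]: N:car5-GO,E:wait,S:car3-GO,W:wait | queues: N=1 E=3 S=1 W=1
Step 2 [NS]: N:car8-GO,E:wait,S:car4-GO,W:wait | queues: N=0 E=3 S=0 W=1
Step 3 [EW]: N:wait,E:car1-GO,S:wait,W:car7-GO | queues: N=0 E=2 S=0 W=0
Step 4 [EW]: N:wait,E:car2-GO,S:wait,W:empty | queues: N=0 E=1 S=0 W=0
Step 5 [NS]: N:empty,E:wait,S:empty,W:wait | queues: N=0 E=1 S=0 W=0
Step 6 [NS]: N:empty,E:wait,S:empty,W:wait | queues: N=0 E=1 S=0 W=0
Cars crossed by step 6: 7

Answer: 7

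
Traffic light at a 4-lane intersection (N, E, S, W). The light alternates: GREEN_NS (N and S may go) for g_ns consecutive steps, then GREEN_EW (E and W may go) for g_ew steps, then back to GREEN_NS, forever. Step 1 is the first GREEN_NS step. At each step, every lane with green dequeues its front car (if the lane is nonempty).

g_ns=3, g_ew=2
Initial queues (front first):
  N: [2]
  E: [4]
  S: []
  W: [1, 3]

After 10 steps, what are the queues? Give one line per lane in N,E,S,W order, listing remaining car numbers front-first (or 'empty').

Step 1 [NS]: N:car2-GO,E:wait,S:empty,W:wait | queues: N=0 E=1 S=0 W=2
Step 2 [NS]: N:empty,E:wait,S:empty,W:wait | queues: N=0 E=1 S=0 W=2
Step 3 [NS]: N:empty,E:wait,S:empty,W:wait | queues: N=0 E=1 S=0 W=2
Step 4 [EW]: N:wait,E:car4-GO,S:wait,W:car1-GO | queues: N=0 E=0 S=0 W=1
Step 5 [EW]: N:wait,E:empty,S:wait,W:car3-GO | queues: N=0 E=0 S=0 W=0

N: empty
E: empty
S: empty
W: empty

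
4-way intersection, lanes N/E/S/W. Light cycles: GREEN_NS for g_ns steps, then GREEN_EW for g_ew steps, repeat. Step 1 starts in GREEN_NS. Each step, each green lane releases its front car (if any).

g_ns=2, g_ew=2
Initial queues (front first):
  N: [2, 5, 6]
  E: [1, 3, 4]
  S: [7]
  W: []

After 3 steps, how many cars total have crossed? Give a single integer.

Step 1 [NS]: N:car2-GO,E:wait,S:car7-GO,W:wait | queues: N=2 E=3 S=0 W=0
Step 2 [NS]: N:car5-GO,E:wait,S:empty,W:wait | queues: N=1 E=3 S=0 W=0
Step 3 [EW]: N:wait,E:car1-GO,S:wait,W:empty | queues: N=1 E=2 S=0 W=0
Cars crossed by step 3: 4

Answer: 4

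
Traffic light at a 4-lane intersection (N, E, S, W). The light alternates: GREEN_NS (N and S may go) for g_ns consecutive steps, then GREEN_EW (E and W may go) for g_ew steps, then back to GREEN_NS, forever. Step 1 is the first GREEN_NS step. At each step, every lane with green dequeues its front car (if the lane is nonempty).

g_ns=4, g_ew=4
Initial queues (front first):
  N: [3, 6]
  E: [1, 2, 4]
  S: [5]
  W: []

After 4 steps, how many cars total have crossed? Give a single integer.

Step 1 [NS]: N:car3-GO,E:wait,S:car5-GO,W:wait | queues: N=1 E=3 S=0 W=0
Step 2 [NS]: N:car6-GO,E:wait,S:empty,W:wait | queues: N=0 E=3 S=0 W=0
Step 3 [NS]: N:empty,E:wait,S:empty,W:wait | queues: N=0 E=3 S=0 W=0
Step 4 [NS]: N:empty,E:wait,S:empty,W:wait | queues: N=0 E=3 S=0 W=0
Cars crossed by step 4: 3

Answer: 3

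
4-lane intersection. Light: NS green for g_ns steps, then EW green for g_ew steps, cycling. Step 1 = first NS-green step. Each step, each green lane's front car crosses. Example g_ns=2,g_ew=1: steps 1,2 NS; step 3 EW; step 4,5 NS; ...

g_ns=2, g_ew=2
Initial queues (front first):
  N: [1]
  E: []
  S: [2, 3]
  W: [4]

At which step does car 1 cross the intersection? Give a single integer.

Step 1 [NS]: N:car1-GO,E:wait,S:car2-GO,W:wait | queues: N=0 E=0 S=1 W=1
Step 2 [NS]: N:empty,E:wait,S:car3-GO,W:wait | queues: N=0 E=0 S=0 W=1
Step 3 [EW]: N:wait,E:empty,S:wait,W:car4-GO | queues: N=0 E=0 S=0 W=0
Car 1 crosses at step 1

1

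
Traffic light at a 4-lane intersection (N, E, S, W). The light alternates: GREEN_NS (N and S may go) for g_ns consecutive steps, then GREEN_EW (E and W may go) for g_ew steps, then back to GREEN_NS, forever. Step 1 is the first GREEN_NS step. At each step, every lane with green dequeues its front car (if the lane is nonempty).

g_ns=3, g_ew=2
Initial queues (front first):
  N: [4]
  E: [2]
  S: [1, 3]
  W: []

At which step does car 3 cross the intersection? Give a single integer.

Step 1 [NS]: N:car4-GO,E:wait,S:car1-GO,W:wait | queues: N=0 E=1 S=1 W=0
Step 2 [NS]: N:empty,E:wait,S:car3-GO,W:wait | queues: N=0 E=1 S=0 W=0
Step 3 [NS]: N:empty,E:wait,S:empty,W:wait | queues: N=0 E=1 S=0 W=0
Step 4 [EW]: N:wait,E:car2-GO,S:wait,W:empty | queues: N=0 E=0 S=0 W=0
Car 3 crosses at step 2

2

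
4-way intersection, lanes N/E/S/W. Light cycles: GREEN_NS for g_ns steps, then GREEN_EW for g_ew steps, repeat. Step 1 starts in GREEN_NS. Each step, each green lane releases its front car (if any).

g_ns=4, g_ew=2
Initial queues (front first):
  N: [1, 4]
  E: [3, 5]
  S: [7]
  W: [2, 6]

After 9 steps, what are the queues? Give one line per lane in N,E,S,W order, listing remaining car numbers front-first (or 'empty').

Step 1 [NS]: N:car1-GO,E:wait,S:car7-GO,W:wait | queues: N=1 E=2 S=0 W=2
Step 2 [NS]: N:car4-GO,E:wait,S:empty,W:wait | queues: N=0 E=2 S=0 W=2
Step 3 [NS]: N:empty,E:wait,S:empty,W:wait | queues: N=0 E=2 S=0 W=2
Step 4 [NS]: N:empty,E:wait,S:empty,W:wait | queues: N=0 E=2 S=0 W=2
Step 5 [EW]: N:wait,E:car3-GO,S:wait,W:car2-GO | queues: N=0 E=1 S=0 W=1
Step 6 [EW]: N:wait,E:car5-GO,S:wait,W:car6-GO | queues: N=0 E=0 S=0 W=0

N: empty
E: empty
S: empty
W: empty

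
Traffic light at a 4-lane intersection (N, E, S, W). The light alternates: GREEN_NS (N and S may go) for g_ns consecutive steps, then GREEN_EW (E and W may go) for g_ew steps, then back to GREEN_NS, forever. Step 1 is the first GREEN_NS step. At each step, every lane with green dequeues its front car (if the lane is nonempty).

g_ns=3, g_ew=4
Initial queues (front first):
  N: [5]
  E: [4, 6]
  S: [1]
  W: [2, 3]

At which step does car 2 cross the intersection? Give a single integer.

Step 1 [NS]: N:car5-GO,E:wait,S:car1-GO,W:wait | queues: N=0 E=2 S=0 W=2
Step 2 [NS]: N:empty,E:wait,S:empty,W:wait | queues: N=0 E=2 S=0 W=2
Step 3 [NS]: N:empty,E:wait,S:empty,W:wait | queues: N=0 E=2 S=0 W=2
Step 4 [EW]: N:wait,E:car4-GO,S:wait,W:car2-GO | queues: N=0 E=1 S=0 W=1
Step 5 [EW]: N:wait,E:car6-GO,S:wait,W:car3-GO | queues: N=0 E=0 S=0 W=0
Car 2 crosses at step 4

4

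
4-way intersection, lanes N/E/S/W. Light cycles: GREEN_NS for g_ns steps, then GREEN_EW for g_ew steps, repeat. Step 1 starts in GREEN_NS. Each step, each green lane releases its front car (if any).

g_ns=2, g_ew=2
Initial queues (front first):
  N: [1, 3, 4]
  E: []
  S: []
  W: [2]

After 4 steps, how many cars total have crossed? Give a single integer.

Answer: 3

Derivation:
Step 1 [NS]: N:car1-GO,E:wait,S:empty,W:wait | queues: N=2 E=0 S=0 W=1
Step 2 [NS]: N:car3-GO,E:wait,S:empty,W:wait | queues: N=1 E=0 S=0 W=1
Step 3 [EW]: N:wait,E:empty,S:wait,W:car2-GO | queues: N=1 E=0 S=0 W=0
Step 4 [EW]: N:wait,E:empty,S:wait,W:empty | queues: N=1 E=0 S=0 W=0
Cars crossed by step 4: 3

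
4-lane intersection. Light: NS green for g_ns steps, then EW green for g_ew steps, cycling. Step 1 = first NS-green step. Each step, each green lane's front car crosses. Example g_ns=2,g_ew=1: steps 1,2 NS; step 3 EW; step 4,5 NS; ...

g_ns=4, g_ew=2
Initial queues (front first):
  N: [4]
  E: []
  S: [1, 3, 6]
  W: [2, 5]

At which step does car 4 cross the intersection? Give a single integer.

Step 1 [NS]: N:car4-GO,E:wait,S:car1-GO,W:wait | queues: N=0 E=0 S=2 W=2
Step 2 [NS]: N:empty,E:wait,S:car3-GO,W:wait | queues: N=0 E=0 S=1 W=2
Step 3 [NS]: N:empty,E:wait,S:car6-GO,W:wait | queues: N=0 E=0 S=0 W=2
Step 4 [NS]: N:empty,E:wait,S:empty,W:wait | queues: N=0 E=0 S=0 W=2
Step 5 [EW]: N:wait,E:empty,S:wait,W:car2-GO | queues: N=0 E=0 S=0 W=1
Step 6 [EW]: N:wait,E:empty,S:wait,W:car5-GO | queues: N=0 E=0 S=0 W=0
Car 4 crosses at step 1

1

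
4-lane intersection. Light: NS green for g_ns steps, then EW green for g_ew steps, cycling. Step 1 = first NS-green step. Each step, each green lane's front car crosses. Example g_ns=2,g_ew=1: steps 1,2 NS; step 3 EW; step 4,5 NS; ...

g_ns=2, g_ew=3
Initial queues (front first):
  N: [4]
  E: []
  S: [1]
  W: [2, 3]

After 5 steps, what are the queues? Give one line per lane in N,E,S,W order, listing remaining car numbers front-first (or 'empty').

Step 1 [NS]: N:car4-GO,E:wait,S:car1-GO,W:wait | queues: N=0 E=0 S=0 W=2
Step 2 [NS]: N:empty,E:wait,S:empty,W:wait | queues: N=0 E=0 S=0 W=2
Step 3 [EW]: N:wait,E:empty,S:wait,W:car2-GO | queues: N=0 E=0 S=0 W=1
Step 4 [EW]: N:wait,E:empty,S:wait,W:car3-GO | queues: N=0 E=0 S=0 W=0

N: empty
E: empty
S: empty
W: empty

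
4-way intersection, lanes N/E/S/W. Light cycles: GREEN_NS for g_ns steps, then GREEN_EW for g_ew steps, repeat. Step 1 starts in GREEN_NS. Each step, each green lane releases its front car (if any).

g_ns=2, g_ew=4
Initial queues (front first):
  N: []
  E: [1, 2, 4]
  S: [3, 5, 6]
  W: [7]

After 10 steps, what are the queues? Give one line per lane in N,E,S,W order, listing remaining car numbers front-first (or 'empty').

Step 1 [NS]: N:empty,E:wait,S:car3-GO,W:wait | queues: N=0 E=3 S=2 W=1
Step 2 [NS]: N:empty,E:wait,S:car5-GO,W:wait | queues: N=0 E=3 S=1 W=1
Step 3 [EW]: N:wait,E:car1-GO,S:wait,W:car7-GO | queues: N=0 E=2 S=1 W=0
Step 4 [EW]: N:wait,E:car2-GO,S:wait,W:empty | queues: N=0 E=1 S=1 W=0
Step 5 [EW]: N:wait,E:car4-GO,S:wait,W:empty | queues: N=0 E=0 S=1 W=0
Step 6 [EW]: N:wait,E:empty,S:wait,W:empty | queues: N=0 E=0 S=1 W=0
Step 7 [NS]: N:empty,E:wait,S:car6-GO,W:wait | queues: N=0 E=0 S=0 W=0

N: empty
E: empty
S: empty
W: empty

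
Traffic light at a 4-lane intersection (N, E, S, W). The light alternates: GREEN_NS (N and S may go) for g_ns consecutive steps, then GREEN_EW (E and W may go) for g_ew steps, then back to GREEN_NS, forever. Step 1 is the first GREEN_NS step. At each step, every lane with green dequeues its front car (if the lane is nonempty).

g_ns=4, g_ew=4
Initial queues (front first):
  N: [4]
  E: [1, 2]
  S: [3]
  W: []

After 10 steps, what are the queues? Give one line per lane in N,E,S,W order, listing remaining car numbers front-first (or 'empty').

Step 1 [NS]: N:car4-GO,E:wait,S:car3-GO,W:wait | queues: N=0 E=2 S=0 W=0
Step 2 [NS]: N:empty,E:wait,S:empty,W:wait | queues: N=0 E=2 S=0 W=0
Step 3 [NS]: N:empty,E:wait,S:empty,W:wait | queues: N=0 E=2 S=0 W=0
Step 4 [NS]: N:empty,E:wait,S:empty,W:wait | queues: N=0 E=2 S=0 W=0
Step 5 [EW]: N:wait,E:car1-GO,S:wait,W:empty | queues: N=0 E=1 S=0 W=0
Step 6 [EW]: N:wait,E:car2-GO,S:wait,W:empty | queues: N=0 E=0 S=0 W=0

N: empty
E: empty
S: empty
W: empty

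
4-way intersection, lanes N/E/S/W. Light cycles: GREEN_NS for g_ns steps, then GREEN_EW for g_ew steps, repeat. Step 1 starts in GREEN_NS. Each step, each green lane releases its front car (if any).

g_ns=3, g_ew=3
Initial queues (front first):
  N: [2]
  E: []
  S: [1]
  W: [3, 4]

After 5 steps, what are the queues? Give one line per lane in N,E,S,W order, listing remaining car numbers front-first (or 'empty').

Step 1 [NS]: N:car2-GO,E:wait,S:car1-GO,W:wait | queues: N=0 E=0 S=0 W=2
Step 2 [NS]: N:empty,E:wait,S:empty,W:wait | queues: N=0 E=0 S=0 W=2
Step 3 [NS]: N:empty,E:wait,S:empty,W:wait | queues: N=0 E=0 S=0 W=2
Step 4 [EW]: N:wait,E:empty,S:wait,W:car3-GO | queues: N=0 E=0 S=0 W=1
Step 5 [EW]: N:wait,E:empty,S:wait,W:car4-GO | queues: N=0 E=0 S=0 W=0

N: empty
E: empty
S: empty
W: empty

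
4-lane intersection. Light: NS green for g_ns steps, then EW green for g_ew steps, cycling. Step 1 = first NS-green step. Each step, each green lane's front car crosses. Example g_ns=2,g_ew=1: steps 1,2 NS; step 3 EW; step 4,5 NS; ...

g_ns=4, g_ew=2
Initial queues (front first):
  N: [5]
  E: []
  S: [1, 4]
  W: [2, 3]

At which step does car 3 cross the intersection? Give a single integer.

Step 1 [NS]: N:car5-GO,E:wait,S:car1-GO,W:wait | queues: N=0 E=0 S=1 W=2
Step 2 [NS]: N:empty,E:wait,S:car4-GO,W:wait | queues: N=0 E=0 S=0 W=2
Step 3 [NS]: N:empty,E:wait,S:empty,W:wait | queues: N=0 E=0 S=0 W=2
Step 4 [NS]: N:empty,E:wait,S:empty,W:wait | queues: N=0 E=0 S=0 W=2
Step 5 [EW]: N:wait,E:empty,S:wait,W:car2-GO | queues: N=0 E=0 S=0 W=1
Step 6 [EW]: N:wait,E:empty,S:wait,W:car3-GO | queues: N=0 E=0 S=0 W=0
Car 3 crosses at step 6

6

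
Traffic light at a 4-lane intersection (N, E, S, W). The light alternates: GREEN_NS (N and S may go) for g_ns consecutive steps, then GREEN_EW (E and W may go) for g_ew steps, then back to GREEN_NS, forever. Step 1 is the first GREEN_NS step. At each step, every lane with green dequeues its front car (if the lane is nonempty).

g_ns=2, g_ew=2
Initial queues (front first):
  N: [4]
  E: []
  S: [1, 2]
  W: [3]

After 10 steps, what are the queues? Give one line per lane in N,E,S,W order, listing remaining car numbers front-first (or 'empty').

Step 1 [NS]: N:car4-GO,E:wait,S:car1-GO,W:wait | queues: N=0 E=0 S=1 W=1
Step 2 [NS]: N:empty,E:wait,S:car2-GO,W:wait | queues: N=0 E=0 S=0 W=1
Step 3 [EW]: N:wait,E:empty,S:wait,W:car3-GO | queues: N=0 E=0 S=0 W=0

N: empty
E: empty
S: empty
W: empty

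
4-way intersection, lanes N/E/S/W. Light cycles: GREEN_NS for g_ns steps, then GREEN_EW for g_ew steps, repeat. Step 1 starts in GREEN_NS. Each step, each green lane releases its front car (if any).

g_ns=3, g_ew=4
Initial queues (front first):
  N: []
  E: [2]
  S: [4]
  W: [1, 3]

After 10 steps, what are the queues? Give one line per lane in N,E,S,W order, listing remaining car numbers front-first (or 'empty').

Step 1 [NS]: N:empty,E:wait,S:car4-GO,W:wait | queues: N=0 E=1 S=0 W=2
Step 2 [NS]: N:empty,E:wait,S:empty,W:wait | queues: N=0 E=1 S=0 W=2
Step 3 [NS]: N:empty,E:wait,S:empty,W:wait | queues: N=0 E=1 S=0 W=2
Step 4 [EW]: N:wait,E:car2-GO,S:wait,W:car1-GO | queues: N=0 E=0 S=0 W=1
Step 5 [EW]: N:wait,E:empty,S:wait,W:car3-GO | queues: N=0 E=0 S=0 W=0

N: empty
E: empty
S: empty
W: empty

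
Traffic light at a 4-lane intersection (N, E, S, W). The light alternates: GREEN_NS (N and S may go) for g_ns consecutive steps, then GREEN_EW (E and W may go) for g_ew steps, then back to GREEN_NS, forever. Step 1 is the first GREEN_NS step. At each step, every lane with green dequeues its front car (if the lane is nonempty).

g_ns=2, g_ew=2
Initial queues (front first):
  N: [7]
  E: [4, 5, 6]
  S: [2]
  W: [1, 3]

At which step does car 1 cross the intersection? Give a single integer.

Step 1 [NS]: N:car7-GO,E:wait,S:car2-GO,W:wait | queues: N=0 E=3 S=0 W=2
Step 2 [NS]: N:empty,E:wait,S:empty,W:wait | queues: N=0 E=3 S=0 W=2
Step 3 [EW]: N:wait,E:car4-GO,S:wait,W:car1-GO | queues: N=0 E=2 S=0 W=1
Step 4 [EW]: N:wait,E:car5-GO,S:wait,W:car3-GO | queues: N=0 E=1 S=0 W=0
Step 5 [NS]: N:empty,E:wait,S:empty,W:wait | queues: N=0 E=1 S=0 W=0
Step 6 [NS]: N:empty,E:wait,S:empty,W:wait | queues: N=0 E=1 S=0 W=0
Step 7 [EW]: N:wait,E:car6-GO,S:wait,W:empty | queues: N=0 E=0 S=0 W=0
Car 1 crosses at step 3

3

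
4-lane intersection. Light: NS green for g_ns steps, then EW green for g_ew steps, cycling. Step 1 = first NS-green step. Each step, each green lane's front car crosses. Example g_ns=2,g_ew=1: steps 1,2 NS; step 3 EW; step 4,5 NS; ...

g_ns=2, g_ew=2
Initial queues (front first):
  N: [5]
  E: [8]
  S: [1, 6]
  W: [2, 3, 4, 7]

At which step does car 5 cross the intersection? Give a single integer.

Step 1 [NS]: N:car5-GO,E:wait,S:car1-GO,W:wait | queues: N=0 E=1 S=1 W=4
Step 2 [NS]: N:empty,E:wait,S:car6-GO,W:wait | queues: N=0 E=1 S=0 W=4
Step 3 [EW]: N:wait,E:car8-GO,S:wait,W:car2-GO | queues: N=0 E=0 S=0 W=3
Step 4 [EW]: N:wait,E:empty,S:wait,W:car3-GO | queues: N=0 E=0 S=0 W=2
Step 5 [NS]: N:empty,E:wait,S:empty,W:wait | queues: N=0 E=0 S=0 W=2
Step 6 [NS]: N:empty,E:wait,S:empty,W:wait | queues: N=0 E=0 S=0 W=2
Step 7 [EW]: N:wait,E:empty,S:wait,W:car4-GO | queues: N=0 E=0 S=0 W=1
Step 8 [EW]: N:wait,E:empty,S:wait,W:car7-GO | queues: N=0 E=0 S=0 W=0
Car 5 crosses at step 1

1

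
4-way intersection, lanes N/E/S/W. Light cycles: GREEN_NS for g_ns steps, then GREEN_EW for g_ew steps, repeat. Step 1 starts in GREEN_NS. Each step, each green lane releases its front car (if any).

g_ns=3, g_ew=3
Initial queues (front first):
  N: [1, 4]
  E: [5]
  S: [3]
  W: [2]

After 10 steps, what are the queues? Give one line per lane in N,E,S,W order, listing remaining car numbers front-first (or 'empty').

Step 1 [NS]: N:car1-GO,E:wait,S:car3-GO,W:wait | queues: N=1 E=1 S=0 W=1
Step 2 [NS]: N:car4-GO,E:wait,S:empty,W:wait | queues: N=0 E=1 S=0 W=1
Step 3 [NS]: N:empty,E:wait,S:empty,W:wait | queues: N=0 E=1 S=0 W=1
Step 4 [EW]: N:wait,E:car5-GO,S:wait,W:car2-GO | queues: N=0 E=0 S=0 W=0

N: empty
E: empty
S: empty
W: empty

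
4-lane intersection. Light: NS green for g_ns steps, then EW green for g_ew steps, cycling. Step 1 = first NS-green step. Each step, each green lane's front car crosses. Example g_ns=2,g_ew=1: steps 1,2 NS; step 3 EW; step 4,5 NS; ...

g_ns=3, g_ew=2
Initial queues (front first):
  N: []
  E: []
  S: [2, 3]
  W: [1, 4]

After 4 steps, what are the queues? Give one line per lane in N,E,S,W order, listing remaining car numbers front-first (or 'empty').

Step 1 [NS]: N:empty,E:wait,S:car2-GO,W:wait | queues: N=0 E=0 S=1 W=2
Step 2 [NS]: N:empty,E:wait,S:car3-GO,W:wait | queues: N=0 E=0 S=0 W=2
Step 3 [NS]: N:empty,E:wait,S:empty,W:wait | queues: N=0 E=0 S=0 W=2
Step 4 [EW]: N:wait,E:empty,S:wait,W:car1-GO | queues: N=0 E=0 S=0 W=1

N: empty
E: empty
S: empty
W: 4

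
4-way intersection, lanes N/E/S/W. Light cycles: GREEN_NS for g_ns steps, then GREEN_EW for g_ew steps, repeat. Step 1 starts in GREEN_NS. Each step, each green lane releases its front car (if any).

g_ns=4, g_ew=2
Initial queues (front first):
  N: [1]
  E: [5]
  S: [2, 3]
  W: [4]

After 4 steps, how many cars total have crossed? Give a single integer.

Answer: 3

Derivation:
Step 1 [NS]: N:car1-GO,E:wait,S:car2-GO,W:wait | queues: N=0 E=1 S=1 W=1
Step 2 [NS]: N:empty,E:wait,S:car3-GO,W:wait | queues: N=0 E=1 S=0 W=1
Step 3 [NS]: N:empty,E:wait,S:empty,W:wait | queues: N=0 E=1 S=0 W=1
Step 4 [NS]: N:empty,E:wait,S:empty,W:wait | queues: N=0 E=1 S=0 W=1
Cars crossed by step 4: 3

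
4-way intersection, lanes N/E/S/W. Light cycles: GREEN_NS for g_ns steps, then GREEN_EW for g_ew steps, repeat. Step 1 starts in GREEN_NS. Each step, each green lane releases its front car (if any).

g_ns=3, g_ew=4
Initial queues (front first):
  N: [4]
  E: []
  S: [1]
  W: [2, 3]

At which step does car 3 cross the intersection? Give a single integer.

Step 1 [NS]: N:car4-GO,E:wait,S:car1-GO,W:wait | queues: N=0 E=0 S=0 W=2
Step 2 [NS]: N:empty,E:wait,S:empty,W:wait | queues: N=0 E=0 S=0 W=2
Step 3 [NS]: N:empty,E:wait,S:empty,W:wait | queues: N=0 E=0 S=0 W=2
Step 4 [EW]: N:wait,E:empty,S:wait,W:car2-GO | queues: N=0 E=0 S=0 W=1
Step 5 [EW]: N:wait,E:empty,S:wait,W:car3-GO | queues: N=0 E=0 S=0 W=0
Car 3 crosses at step 5

5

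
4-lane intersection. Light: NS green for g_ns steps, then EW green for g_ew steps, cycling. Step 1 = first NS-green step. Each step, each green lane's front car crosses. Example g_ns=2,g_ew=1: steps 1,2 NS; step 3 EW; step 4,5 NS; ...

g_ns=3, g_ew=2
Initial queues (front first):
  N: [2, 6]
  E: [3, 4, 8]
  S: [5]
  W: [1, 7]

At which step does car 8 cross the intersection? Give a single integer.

Step 1 [NS]: N:car2-GO,E:wait,S:car5-GO,W:wait | queues: N=1 E=3 S=0 W=2
Step 2 [NS]: N:car6-GO,E:wait,S:empty,W:wait | queues: N=0 E=3 S=0 W=2
Step 3 [NS]: N:empty,E:wait,S:empty,W:wait | queues: N=0 E=3 S=0 W=2
Step 4 [EW]: N:wait,E:car3-GO,S:wait,W:car1-GO | queues: N=0 E=2 S=0 W=1
Step 5 [EW]: N:wait,E:car4-GO,S:wait,W:car7-GO | queues: N=0 E=1 S=0 W=0
Step 6 [NS]: N:empty,E:wait,S:empty,W:wait | queues: N=0 E=1 S=0 W=0
Step 7 [NS]: N:empty,E:wait,S:empty,W:wait | queues: N=0 E=1 S=0 W=0
Step 8 [NS]: N:empty,E:wait,S:empty,W:wait | queues: N=0 E=1 S=0 W=0
Step 9 [EW]: N:wait,E:car8-GO,S:wait,W:empty | queues: N=0 E=0 S=0 W=0
Car 8 crosses at step 9

9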